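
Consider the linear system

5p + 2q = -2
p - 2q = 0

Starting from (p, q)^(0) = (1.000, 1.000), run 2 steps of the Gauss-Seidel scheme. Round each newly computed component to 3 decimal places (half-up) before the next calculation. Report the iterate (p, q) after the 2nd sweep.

Iteration 1:
  p = (-2 - (2)·1.000) / (5) = -0.800
  q = (0 - (1)·-0.800) / (-2) = -0.400
Iteration 2:
  p = (-2 - (2)·-0.400) / (5) = -0.240
  q = (0 - (1)·-0.240) / (-2) = -0.120

(-0.240, -0.120)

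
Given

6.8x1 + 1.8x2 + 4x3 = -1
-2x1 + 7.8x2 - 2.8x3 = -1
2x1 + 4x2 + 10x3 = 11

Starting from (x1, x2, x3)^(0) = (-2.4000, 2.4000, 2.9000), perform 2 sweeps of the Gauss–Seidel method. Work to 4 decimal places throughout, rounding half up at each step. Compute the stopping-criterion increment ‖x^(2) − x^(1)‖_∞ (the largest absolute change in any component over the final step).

Iteration 1:
  x1 = (-1 - (1.8)·2.4000 - (4)·2.9000) / (6.8) = -2.4882
  x2 = (-1 - (-2)·-2.4882 - (-2.8)·2.9000) / (7.8) = 0.2748
  x3 = (11 - (2)·-2.4882 - (4)·0.2748) / (10) = 1.4877
Iteration 2:
  x1 = (-1 - (1.8)·0.2748 - (4)·1.4877) / (6.8) = -1.0949
  x2 = (-1 - (-2)·-1.0949 - (-2.8)·1.4877) / (7.8) = 0.1251
  x3 = (11 - (2)·-1.0949 - (4)·0.1251) / (10) = 1.2689
Change: (1.3933, -0.1497, -0.2188) → max |·| = 1.3933

1.3933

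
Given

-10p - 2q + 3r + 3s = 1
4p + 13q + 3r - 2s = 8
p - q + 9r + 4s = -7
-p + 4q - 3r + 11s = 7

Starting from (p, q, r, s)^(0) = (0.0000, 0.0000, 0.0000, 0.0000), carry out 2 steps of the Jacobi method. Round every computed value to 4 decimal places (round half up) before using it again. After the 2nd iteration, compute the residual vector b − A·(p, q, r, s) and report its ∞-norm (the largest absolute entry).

Iteration 1:
  p = (1 - (-2)·0.0000 - (3)·0.0000 - (3)·0.0000) / (-10) = -0.1000
  q = (8 - (4)·0.0000 - (3)·0.0000 - (-2)·0.0000) / (13) = 0.6154
  r = (-7 - (1)·0.0000 - (-1)·0.0000 - (4)·0.0000) / (9) = -0.7778
  s = (7 - (-1)·0.0000 - (4)·0.0000 - (-3)·0.0000) / (11) = 0.6364
Iteration 2:
  p = (1 - (-2)·0.6154 - (3)·-0.7778 - (3)·0.6364) / (-10) = -0.2655
  q = (8 - (4)·-0.1000 - (3)·-0.7778 - (-2)·0.6364) / (13) = 0.9236
  r = (-7 - (1)·-0.1000 - (-1)·0.6154 - (4)·0.6364) / (9) = -0.9811
  s = (7 - (-1)·-0.1000 - (4)·0.6154 - (-3)·-0.7778) / (11) = 0.1914
Residual b − A·x = (2.5613, 0.3813, 2.2534, -2.0086); ∞-norm = 2.5613

2.5613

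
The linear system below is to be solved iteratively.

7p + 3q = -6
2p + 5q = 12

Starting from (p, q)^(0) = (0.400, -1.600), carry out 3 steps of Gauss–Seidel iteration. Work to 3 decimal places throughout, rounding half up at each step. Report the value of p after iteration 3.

Iteration 1:
  p = (-6 - (3)·-1.600) / (7) = -0.171
  q = (12 - (2)·-0.171) / (5) = 2.468
Iteration 2:
  p = (-6 - (3)·2.468) / (7) = -1.915
  q = (12 - (2)·-1.915) / (5) = 3.166
Iteration 3:
  p = (-6 - (3)·3.166) / (7) = -2.214
  q = (12 - (2)·-2.214) / (5) = 3.286

-2.214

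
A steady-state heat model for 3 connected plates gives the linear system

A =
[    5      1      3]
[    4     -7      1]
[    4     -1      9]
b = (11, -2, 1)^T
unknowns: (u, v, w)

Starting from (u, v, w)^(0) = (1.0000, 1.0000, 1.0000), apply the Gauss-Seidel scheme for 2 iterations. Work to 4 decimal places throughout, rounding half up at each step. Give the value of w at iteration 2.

-0.6932

Iteration 1:
  u = (11 - (1)·1.0000 - (3)·1.0000) / (5) = 1.4000
  v = (-2 - (4)·1.4000 - (1)·1.0000) / (-7) = 1.2286
  w = (1 - (4)·1.4000 - (-1)·1.2286) / (9) = -0.3746
Iteration 2:
  u = (11 - (1)·1.2286 - (3)·-0.3746) / (5) = 2.1790
  v = (-2 - (4)·2.1790 - (1)·-0.3746) / (-7) = 1.4773
  w = (1 - (4)·2.1790 - (-1)·1.4773) / (9) = -0.6932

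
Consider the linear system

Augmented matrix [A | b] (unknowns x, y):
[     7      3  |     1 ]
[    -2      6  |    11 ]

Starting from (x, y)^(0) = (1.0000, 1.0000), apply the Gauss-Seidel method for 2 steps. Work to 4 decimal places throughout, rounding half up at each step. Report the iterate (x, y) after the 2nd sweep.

(-0.6020, 1.6327)

Iteration 1:
  x = (1 - (3)·1.0000) / (7) = -0.2857
  y = (11 - (-2)·-0.2857) / (6) = 1.7381
Iteration 2:
  x = (1 - (3)·1.7381) / (7) = -0.6020
  y = (11 - (-2)·-0.6020) / (6) = 1.6327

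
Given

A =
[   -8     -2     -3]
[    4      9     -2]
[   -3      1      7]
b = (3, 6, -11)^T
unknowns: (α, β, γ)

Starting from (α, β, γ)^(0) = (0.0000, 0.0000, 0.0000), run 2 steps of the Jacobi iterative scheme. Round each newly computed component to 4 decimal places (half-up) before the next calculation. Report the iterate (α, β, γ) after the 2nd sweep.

(0.0476, 0.4841, -1.8274)

Iteration 1:
  α = (3 - (-2)·0.0000 - (-3)·0.0000) / (-8) = -0.3750
  β = (6 - (4)·0.0000 - (-2)·0.0000) / (9) = 0.6667
  γ = (-11 - (-3)·0.0000 - (1)·0.0000) / (7) = -1.5714
Iteration 2:
  α = (3 - (-2)·0.6667 - (-3)·-1.5714) / (-8) = 0.0476
  β = (6 - (4)·-0.3750 - (-2)·-1.5714) / (9) = 0.4841
  γ = (-11 - (-3)·-0.3750 - (1)·0.6667) / (7) = -1.8274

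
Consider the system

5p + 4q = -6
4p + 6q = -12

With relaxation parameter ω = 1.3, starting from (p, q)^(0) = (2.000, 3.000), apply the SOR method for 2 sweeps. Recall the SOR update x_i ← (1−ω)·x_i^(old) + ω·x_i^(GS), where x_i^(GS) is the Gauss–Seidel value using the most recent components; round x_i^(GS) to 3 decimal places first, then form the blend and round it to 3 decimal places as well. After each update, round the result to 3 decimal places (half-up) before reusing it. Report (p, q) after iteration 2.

(-1.095, -1.974)

Iteration 1:
  p: GS value = (-6 - (4)·3.000) / (5) = -3.600;  p ← (1−ω)·2.000 + ω·-3.600 = -5.280
  q: GS value = (-12 - (4)·-5.280) / (6) = 1.520;  q ← (1−ω)·3.000 + ω·1.520 = 1.076
Iteration 2:
  p: GS value = (-6 - (4)·1.076) / (5) = -2.061;  p ← (1−ω)·-5.280 + ω·-2.061 = -1.095
  q: GS value = (-12 - (4)·-1.095) / (6) = -1.270;  q ← (1−ω)·1.076 + ω·-1.270 = -1.974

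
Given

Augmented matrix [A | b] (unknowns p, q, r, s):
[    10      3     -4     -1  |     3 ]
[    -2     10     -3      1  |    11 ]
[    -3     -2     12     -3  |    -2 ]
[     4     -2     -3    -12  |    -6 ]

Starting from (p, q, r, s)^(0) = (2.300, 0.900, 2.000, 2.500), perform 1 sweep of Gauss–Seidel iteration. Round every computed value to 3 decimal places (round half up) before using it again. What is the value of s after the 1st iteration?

Iteration 1:
  p = (3 - (3)·0.900 - (-4)·2.000 - (-1)·2.500) / (10) = 1.080
  q = (11 - (-2)·1.080 - (-3)·2.000 - (1)·2.500) / (10) = 1.666
  r = (-2 - (-3)·1.080 - (-2)·1.666 - (-3)·2.500) / (12) = 1.006
  s = (-6 - (4)·1.080 - (-2)·1.666 - (-3)·1.006) / (-12) = 0.331

0.331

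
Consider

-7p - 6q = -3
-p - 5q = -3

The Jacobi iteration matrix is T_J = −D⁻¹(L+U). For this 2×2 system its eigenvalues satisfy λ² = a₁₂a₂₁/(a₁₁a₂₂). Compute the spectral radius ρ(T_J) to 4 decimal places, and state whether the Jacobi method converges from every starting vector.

0.4140

a₁₂a₂₁/(a₁₁a₂₂) = (-6)·(-1) / ((-7)·(-5)) = 0.171429
ρ = √|0.171429| = √0.171429 = 0.4140
ρ < 1, so Jacobi converges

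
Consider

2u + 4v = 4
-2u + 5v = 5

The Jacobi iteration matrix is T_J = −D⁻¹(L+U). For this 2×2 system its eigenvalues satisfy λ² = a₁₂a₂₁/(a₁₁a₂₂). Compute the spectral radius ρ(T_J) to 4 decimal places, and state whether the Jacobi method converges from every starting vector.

a₁₂a₂₁/(a₁₁a₂₂) = (4)·(-2) / ((2)·(5)) = -0.800000
ρ = √|-0.800000| = √0.800000 = 0.8944
ρ < 1, so Jacobi converges

0.8944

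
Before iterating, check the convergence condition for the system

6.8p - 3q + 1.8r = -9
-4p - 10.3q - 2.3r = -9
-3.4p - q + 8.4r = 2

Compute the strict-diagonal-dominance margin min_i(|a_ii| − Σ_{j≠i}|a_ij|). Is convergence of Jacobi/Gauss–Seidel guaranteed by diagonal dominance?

row 1: |6.8| − (3+1.8) = 2
row 2: |-10.3| − (4+2.3) = 4
row 3: |8.4| − (3.4+1) = 4
minimum over rows = 2 → strictly diagonally dominant (convergence guaranteed)

2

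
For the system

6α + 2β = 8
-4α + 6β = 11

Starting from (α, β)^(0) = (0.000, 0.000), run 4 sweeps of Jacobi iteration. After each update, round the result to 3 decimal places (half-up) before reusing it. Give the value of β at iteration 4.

Iteration 1:
  α = (8 - (2)·0.000) / (6) = 1.333
  β = (11 - (-4)·0.000) / (6) = 1.833
Iteration 2:
  α = (8 - (2)·1.833) / (6) = 0.722
  β = (11 - (-4)·1.333) / (6) = 2.722
Iteration 3:
  α = (8 - (2)·2.722) / (6) = 0.426
  β = (11 - (-4)·0.722) / (6) = 2.315
Iteration 4:
  α = (8 - (2)·2.315) / (6) = 0.562
  β = (11 - (-4)·0.426) / (6) = 2.117

2.117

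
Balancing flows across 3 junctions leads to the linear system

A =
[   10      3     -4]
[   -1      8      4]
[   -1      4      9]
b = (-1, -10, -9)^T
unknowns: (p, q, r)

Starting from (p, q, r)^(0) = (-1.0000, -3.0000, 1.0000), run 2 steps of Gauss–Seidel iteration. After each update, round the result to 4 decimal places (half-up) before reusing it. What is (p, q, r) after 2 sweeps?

Iteration 1:
  p = (-1 - (3)·-3.0000 - (-4)·1.0000) / (10) = 1.2000
  q = (-10 - (-1)·1.2000 - (4)·1.0000) / (8) = -1.6000
  r = (-9 - (-1)·1.2000 - (4)·-1.6000) / (9) = -0.1556
Iteration 2:
  p = (-1 - (3)·-1.6000 - (-4)·-0.1556) / (10) = 0.3178
  q = (-10 - (-1)·0.3178 - (4)·-0.1556) / (8) = -1.1325
  r = (-9 - (-1)·0.3178 - (4)·-1.1325) / (9) = -0.4614

(0.3178, -1.1325, -0.4614)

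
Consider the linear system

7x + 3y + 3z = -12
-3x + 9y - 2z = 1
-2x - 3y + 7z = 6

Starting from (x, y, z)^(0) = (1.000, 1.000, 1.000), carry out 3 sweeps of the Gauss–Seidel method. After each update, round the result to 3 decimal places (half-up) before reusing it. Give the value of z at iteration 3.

Iteration 1:
  x = (-12 - (3)·1.000 - (3)·1.000) / (7) = -2.571
  y = (1 - (-3)·-2.571 - (-2)·1.000) / (9) = -0.524
  z = (6 - (-2)·-2.571 - (-3)·-0.524) / (7) = -0.102
Iteration 2:
  x = (-12 - (3)·-0.524 - (3)·-0.102) / (7) = -1.446
  y = (1 - (-3)·-1.446 - (-2)·-0.102) / (9) = -0.394
  z = (6 - (-2)·-1.446 - (-3)·-0.394) / (7) = 0.275
Iteration 3:
  x = (-12 - (3)·-0.394 - (3)·0.275) / (7) = -1.663
  y = (1 - (-3)·-1.663 - (-2)·0.275) / (9) = -0.382
  z = (6 - (-2)·-1.663 - (-3)·-0.382) / (7) = 0.218

0.218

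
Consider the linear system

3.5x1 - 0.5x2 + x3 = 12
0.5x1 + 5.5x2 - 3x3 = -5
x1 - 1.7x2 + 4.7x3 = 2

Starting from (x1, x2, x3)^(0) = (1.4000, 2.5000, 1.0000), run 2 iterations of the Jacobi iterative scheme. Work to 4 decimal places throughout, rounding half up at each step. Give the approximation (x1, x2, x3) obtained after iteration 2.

(3.0636, -0.6644, -0.4967)

Iteration 1:
  x1 = (12 - (-0.5)·2.5000 - (1)·1.0000) / (3.5) = 3.5000
  x2 = (-5 - (0.5)·1.4000 - (-3)·1.0000) / (5.5) = -0.4909
  x3 = (2 - (1)·1.4000 - (-1.7)·2.5000) / (4.7) = 1.0319
Iteration 2:
  x1 = (12 - (-0.5)·-0.4909 - (1)·1.0319) / (3.5) = 3.0636
  x2 = (-5 - (0.5)·3.5000 - (-3)·1.0319) / (5.5) = -0.6644
  x3 = (2 - (1)·3.5000 - (-1.7)·-0.4909) / (4.7) = -0.4967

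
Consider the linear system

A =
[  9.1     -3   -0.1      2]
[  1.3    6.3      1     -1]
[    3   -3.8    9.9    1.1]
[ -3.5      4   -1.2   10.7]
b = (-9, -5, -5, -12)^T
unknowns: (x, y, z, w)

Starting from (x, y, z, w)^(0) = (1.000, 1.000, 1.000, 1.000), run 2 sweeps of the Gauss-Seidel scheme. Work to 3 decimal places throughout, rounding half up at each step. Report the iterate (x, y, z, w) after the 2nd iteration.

Iteration 1:
  x = (-9 - (-3)·1.000 - (-0.1)·1.000 - (2)·1.000) / (9.1) = -0.868
  y = (-5 - (1.3)·-0.868 - (1)·1.000 - (-1)·1.000) / (6.3) = -0.615
  z = (-5 - (3)·-0.868 - (-3.8)·-0.615 - (1.1)·1.000) / (9.9) = -0.589
  w = (-12 - (-3.5)·-0.868 - (4)·-0.615 - (-1.2)·-0.589) / (10.7) = -1.242
Iteration 2:
  x = (-9 - (-3)·-0.615 - (-0.1)·-0.589 - (2)·-1.242) / (9.1) = -0.925
  y = (-5 - (1.3)·-0.925 - (1)·-0.589 - (-1)·-1.242) / (6.3) = -0.706
  z = (-5 - (3)·-0.925 - (-3.8)·-0.706 - (1.1)·-1.242) / (9.9) = -0.358
  w = (-12 - (-3.5)·-0.925 - (4)·-0.706 - (-1.2)·-0.358) / (10.7) = -1.200

(-0.925, -0.706, -0.358, -1.200)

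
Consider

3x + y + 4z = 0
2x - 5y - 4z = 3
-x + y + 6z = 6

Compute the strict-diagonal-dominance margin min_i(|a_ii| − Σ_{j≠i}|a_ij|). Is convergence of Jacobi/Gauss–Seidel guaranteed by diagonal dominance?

row 1: |3| − (1+4) = -2
row 2: |-5| − (2+4) = -1
row 3: |6| − (1+1) = 4
minimum over rows = -2 → not strictly diagonally dominant

-2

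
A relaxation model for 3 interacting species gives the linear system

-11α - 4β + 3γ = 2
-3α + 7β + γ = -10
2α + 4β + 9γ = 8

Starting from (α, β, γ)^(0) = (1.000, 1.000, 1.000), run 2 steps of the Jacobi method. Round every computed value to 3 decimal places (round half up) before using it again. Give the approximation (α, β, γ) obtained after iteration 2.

Iteration 1:
  α = (2 - (-4)·1.000 - (3)·1.000) / (-11) = -0.273
  β = (-10 - (-3)·1.000 - (1)·1.000) / (7) = -1.143
  γ = (8 - (2)·1.000 - (4)·1.000) / (9) = 0.222
Iteration 2:
  α = (2 - (-4)·-1.143 - (3)·0.222) / (-11) = 0.294
  β = (-10 - (-3)·-0.273 - (1)·0.222) / (7) = -1.577
  γ = (8 - (2)·-0.273 - (4)·-1.143) / (9) = 1.458

(0.294, -1.577, 1.458)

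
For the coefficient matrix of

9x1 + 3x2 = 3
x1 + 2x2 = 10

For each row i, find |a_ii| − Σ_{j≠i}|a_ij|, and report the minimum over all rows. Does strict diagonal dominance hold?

1

row 1: |9| − (3) = 6
row 2: |2| − (1) = 1
minimum over rows = 1 → strictly diagonally dominant (convergence guaranteed)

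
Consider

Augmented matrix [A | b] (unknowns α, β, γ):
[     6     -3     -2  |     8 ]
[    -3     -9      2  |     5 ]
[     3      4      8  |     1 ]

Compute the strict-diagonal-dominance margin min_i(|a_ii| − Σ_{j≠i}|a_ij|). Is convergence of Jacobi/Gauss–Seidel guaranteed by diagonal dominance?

row 1: |6| − (3+2) = 1
row 2: |-9| − (3+2) = 4
row 3: |8| − (3+4) = 1
minimum over rows = 1 → strictly diagonally dominant (convergence guaranteed)

1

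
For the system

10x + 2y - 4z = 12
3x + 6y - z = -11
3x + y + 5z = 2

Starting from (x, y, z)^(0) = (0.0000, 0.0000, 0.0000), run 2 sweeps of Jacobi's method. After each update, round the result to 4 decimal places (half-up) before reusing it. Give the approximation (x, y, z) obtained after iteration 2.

Iteration 1:
  x = (12 - (2)·0.0000 - (-4)·0.0000) / (10) = 1.2000
  y = (-11 - (3)·0.0000 - (-1)·0.0000) / (6) = -1.8333
  z = (2 - (3)·0.0000 - (1)·0.0000) / (5) = 0.4000
Iteration 2:
  x = (12 - (2)·-1.8333 - (-4)·0.4000) / (10) = 1.7267
  y = (-11 - (3)·1.2000 - (-1)·0.4000) / (6) = -2.3667
  z = (2 - (3)·1.2000 - (1)·-1.8333) / (5) = 0.0467

(1.7267, -2.3667, 0.0467)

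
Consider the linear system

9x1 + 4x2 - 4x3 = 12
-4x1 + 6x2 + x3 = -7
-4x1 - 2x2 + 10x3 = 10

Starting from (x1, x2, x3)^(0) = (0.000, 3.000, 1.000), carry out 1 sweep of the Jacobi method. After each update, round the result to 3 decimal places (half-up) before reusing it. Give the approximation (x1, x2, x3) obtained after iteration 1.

Iteration 1:
  x1 = (12 - (4)·3.000 - (-4)·1.000) / (9) = 0.444
  x2 = (-7 - (-4)·0.000 - (1)·1.000) / (6) = -1.333
  x3 = (10 - (-4)·0.000 - (-2)·3.000) / (10) = 1.600

(0.444, -1.333, 1.600)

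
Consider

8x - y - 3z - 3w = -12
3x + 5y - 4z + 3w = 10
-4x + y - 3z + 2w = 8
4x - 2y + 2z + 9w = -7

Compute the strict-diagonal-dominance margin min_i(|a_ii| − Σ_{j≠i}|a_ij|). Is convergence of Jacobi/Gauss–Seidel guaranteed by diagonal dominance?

-5

row 1: |8| − (1+3+3) = 1
row 2: |5| − (3+4+3) = -5
row 3: |-3| − (4+1+2) = -4
row 4: |9| − (4+2+2) = 1
minimum over rows = -5 → not strictly diagonally dominant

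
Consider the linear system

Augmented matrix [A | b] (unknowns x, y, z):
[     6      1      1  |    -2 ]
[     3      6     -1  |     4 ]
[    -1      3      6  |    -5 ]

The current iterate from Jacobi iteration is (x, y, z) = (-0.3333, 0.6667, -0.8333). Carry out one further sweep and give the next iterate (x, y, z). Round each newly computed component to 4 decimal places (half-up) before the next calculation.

One sweep:
  x = (-2 - (1)·0.6667 - (1)·-0.8333) / (6) = -0.3056
  y = (4 - (3)·-0.3333 - (-1)·-0.8333) / (6) = 0.6944
  z = (-5 - (-1)·-0.3333 - (3)·0.6667) / (6) = -1.2222

(-0.3056, 0.6944, -1.2222)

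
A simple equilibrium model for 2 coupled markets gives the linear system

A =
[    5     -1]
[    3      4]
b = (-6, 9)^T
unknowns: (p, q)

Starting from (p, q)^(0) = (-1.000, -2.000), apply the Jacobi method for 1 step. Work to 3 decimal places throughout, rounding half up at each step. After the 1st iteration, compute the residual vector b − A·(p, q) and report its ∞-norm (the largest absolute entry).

5.000

Iteration 1:
  p = (-6 - (-1)·-2.000) / (5) = -1.600
  q = (9 - (3)·-1.000) / (4) = 3.000
Residual b − A·x = (5.000, 1.800); ∞-norm = 5.000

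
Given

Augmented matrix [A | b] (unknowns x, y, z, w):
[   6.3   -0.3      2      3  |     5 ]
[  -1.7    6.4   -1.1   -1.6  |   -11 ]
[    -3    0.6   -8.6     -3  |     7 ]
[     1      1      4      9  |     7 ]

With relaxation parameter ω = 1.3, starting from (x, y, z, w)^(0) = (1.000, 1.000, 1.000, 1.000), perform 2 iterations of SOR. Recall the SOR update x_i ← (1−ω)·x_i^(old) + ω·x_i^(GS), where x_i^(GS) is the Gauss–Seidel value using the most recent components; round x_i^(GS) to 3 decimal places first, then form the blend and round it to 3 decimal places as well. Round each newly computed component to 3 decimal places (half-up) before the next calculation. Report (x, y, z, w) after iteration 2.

(0.433, -1.193, -1.764, 1.499)

Iteration 1:
  x: GS value = (5 - (-0.3)·1.000 - (2)·1.000 - (3)·1.000) / (6.3) = 0.048;  x ← (1−ω)·1.000 + ω·0.048 = -0.238
  y: GS value = (-11 - (-1.7)·-0.238 - (-1.1)·1.000 - (-1.6)·1.000) / (6.4) = -1.360;  y ← (1−ω)·1.000 + ω·-1.360 = -2.068
  z: GS value = (7 - (-3)·-0.238 - (0.6)·-2.068 - (-3)·1.000) / (-8.6) = -1.224;  z ← (1−ω)·1.000 + ω·-1.224 = -1.891
  w: GS value = (7 - (1)·-0.238 - (1)·-2.068 - (4)·-1.891) / (9) = 1.874;  w ← (1−ω)·1.000 + ω·1.874 = 2.136
Iteration 2:
  x: GS value = (5 - (-0.3)·-2.068 - (2)·-1.891 - (3)·2.136) / (6.3) = 0.278;  x ← (1−ω)·-0.238 + ω·0.278 = 0.433
  y: GS value = (-11 - (-1.7)·0.433 - (-1.1)·-1.891 - (-1.6)·2.136) / (6.4) = -1.395;  y ← (1−ω)·-2.068 + ω·-1.395 = -1.193
  z: GS value = (7 - (-3)·0.433 - (0.6)·-1.193 - (-3)·2.136) / (-8.6) = -1.793;  z ← (1−ω)·-1.891 + ω·-1.793 = -1.764
  w: GS value = (7 - (1)·0.433 - (1)·-1.193 - (4)·-1.764) / (9) = 1.646;  w ← (1−ω)·2.136 + ω·1.646 = 1.499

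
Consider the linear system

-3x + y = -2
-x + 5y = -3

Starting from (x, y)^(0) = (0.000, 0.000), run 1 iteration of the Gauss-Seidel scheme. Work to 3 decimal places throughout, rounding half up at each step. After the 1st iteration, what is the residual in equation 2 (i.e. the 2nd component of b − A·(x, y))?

0.002

Iteration 1:
  x = (-2 - (1)·0.000) / (-3) = 0.667
  y = (-3 - (-1)·0.667) / (5) = -0.467
Residual b − A·x = (0.468, 0.002)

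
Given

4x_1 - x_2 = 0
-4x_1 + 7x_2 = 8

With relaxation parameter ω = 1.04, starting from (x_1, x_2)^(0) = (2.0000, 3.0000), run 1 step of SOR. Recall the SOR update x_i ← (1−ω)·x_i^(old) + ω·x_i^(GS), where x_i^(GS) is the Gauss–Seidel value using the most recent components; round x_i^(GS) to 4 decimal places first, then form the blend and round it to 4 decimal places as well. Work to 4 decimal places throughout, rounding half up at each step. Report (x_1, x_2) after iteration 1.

Iteration 1:
  x_1: GS value = (0 - (-1)·3.0000) / (4) = 0.7500;  x_1 ← (1−ω)·2.0000 + ω·0.7500 = 0.7000
  x_2: GS value = (8 - (-4)·0.7000) / (7) = 1.5429;  x_2 ← (1−ω)·3.0000 + ω·1.5429 = 1.4846

(0.7000, 1.4846)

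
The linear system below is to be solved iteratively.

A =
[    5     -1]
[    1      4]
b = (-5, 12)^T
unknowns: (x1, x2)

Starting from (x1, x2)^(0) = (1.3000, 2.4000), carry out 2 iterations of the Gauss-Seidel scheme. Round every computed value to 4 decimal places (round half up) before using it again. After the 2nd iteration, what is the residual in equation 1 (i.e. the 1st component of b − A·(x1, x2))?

Iteration 1:
  x1 = (-5 - (-1)·2.4000) / (5) = -0.5200
  x2 = (12 - (1)·-0.5200) / (4) = 3.1300
Iteration 2:
  x1 = (-5 - (-1)·3.1300) / (5) = -0.3740
  x2 = (12 - (1)·-0.3740) / (4) = 3.0935
Residual b − A·x = (-0.0365, 0.0000)

-0.0365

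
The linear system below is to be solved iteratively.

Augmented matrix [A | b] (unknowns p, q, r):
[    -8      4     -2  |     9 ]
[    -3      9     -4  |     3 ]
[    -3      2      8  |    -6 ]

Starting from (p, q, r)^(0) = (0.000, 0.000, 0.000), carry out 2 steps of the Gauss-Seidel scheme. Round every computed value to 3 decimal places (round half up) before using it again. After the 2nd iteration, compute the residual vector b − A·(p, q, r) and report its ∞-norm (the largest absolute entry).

2.116

Iteration 1:
  p = (9 - (4)·0.000 - (-2)·0.000) / (-8) = -1.125
  q = (3 - (-3)·-1.125 - (-4)·0.000) / (9) = -0.042
  r = (-6 - (-3)·-1.125 - (2)·-0.042) / (8) = -1.161
Iteration 2:
  p = (9 - (4)·-0.042 - (-2)·-1.161) / (-8) = -0.856
  q = (3 - (-3)·-0.856 - (-4)·-1.161) / (9) = -0.468
  r = (-6 - (-3)·-0.856 - (2)·-0.468) / (8) = -0.954
Residual b − A·x = (2.116, 0.828, 0.000); ∞-norm = 2.116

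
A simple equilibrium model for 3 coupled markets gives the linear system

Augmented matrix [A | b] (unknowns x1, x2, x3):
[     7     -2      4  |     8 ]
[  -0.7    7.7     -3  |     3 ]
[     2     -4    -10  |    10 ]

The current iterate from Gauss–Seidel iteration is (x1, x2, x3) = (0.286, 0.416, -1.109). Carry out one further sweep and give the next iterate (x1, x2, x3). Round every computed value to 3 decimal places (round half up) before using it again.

One sweep:
  x1 = (8 - (-2)·0.416 - (4)·-1.109) / (7) = 1.895
  x2 = (3 - (-0.7)·1.895 - (-3)·-1.109) / (7.7) = 0.130
  x3 = (10 - (2)·1.895 - (-4)·0.130) / (-10) = -0.673

(1.895, 0.130, -0.673)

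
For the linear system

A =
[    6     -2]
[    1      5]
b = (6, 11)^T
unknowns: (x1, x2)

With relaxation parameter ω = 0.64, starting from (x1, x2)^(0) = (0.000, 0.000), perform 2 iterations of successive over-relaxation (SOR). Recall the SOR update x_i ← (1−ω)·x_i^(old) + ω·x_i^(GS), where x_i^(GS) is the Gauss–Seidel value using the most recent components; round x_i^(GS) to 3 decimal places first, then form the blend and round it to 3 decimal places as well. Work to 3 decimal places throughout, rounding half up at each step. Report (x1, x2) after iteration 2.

(1.153, 1.738)

Iteration 1:
  x1: GS value = (6 - (-2)·0.000) / (6) = 1.000;  x1 ← (1−ω)·0.000 + ω·1.000 = 0.640
  x2: GS value = (11 - (1)·0.640) / (5) = 2.072;  x2 ← (1−ω)·0.000 + ω·2.072 = 1.326
Iteration 2:
  x1: GS value = (6 - (-2)·1.326) / (6) = 1.442;  x1 ← (1−ω)·0.640 + ω·1.442 = 1.153
  x2: GS value = (11 - (1)·1.153) / (5) = 1.969;  x2 ← (1−ω)·1.326 + ω·1.969 = 1.738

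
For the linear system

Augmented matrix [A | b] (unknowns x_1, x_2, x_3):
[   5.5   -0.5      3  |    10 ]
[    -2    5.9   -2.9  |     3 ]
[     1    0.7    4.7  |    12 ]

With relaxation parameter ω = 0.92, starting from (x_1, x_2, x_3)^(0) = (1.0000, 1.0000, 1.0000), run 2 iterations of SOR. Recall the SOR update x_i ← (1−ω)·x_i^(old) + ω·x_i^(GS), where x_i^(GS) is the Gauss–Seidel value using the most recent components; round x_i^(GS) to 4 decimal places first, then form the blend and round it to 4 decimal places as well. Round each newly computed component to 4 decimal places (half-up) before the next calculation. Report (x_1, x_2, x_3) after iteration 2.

(0.9075, 1.7566, 2.0885)

Iteration 1:
  x_1: GS value = (10 - (-0.5)·1.0000 - (3)·1.0000) / (5.5) = 1.3636;  x_1 ← (1−ω)·1.0000 + ω·1.3636 = 1.3345
  x_2: GS value = (3 - (-2)·1.3345 - (-2.9)·1.0000) / (5.9) = 1.4524;  x_2 ← (1−ω)·1.0000 + ω·1.4524 = 1.4162
  x_3: GS value = (12 - (1)·1.3345 - (0.7)·1.4162) / (4.7) = 2.0583;  x_3 ← (1−ω)·1.0000 + ω·2.0583 = 1.9736
Iteration 2:
  x_1: GS value = (10 - (-0.5)·1.4162 - (3)·1.9736) / (5.5) = 0.8704;  x_1 ← (1−ω)·1.3345 + ω·0.8704 = 0.9075
  x_2: GS value = (3 - (-2)·0.9075 - (-2.9)·1.9736) / (5.9) = 1.7862;  x_2 ← (1−ω)·1.4162 + ω·1.7862 = 1.7566
  x_3: GS value = (12 - (1)·0.9075 - (0.7)·1.7566) / (4.7) = 2.0985;  x_3 ← (1−ω)·1.9736 + ω·2.0985 = 2.0885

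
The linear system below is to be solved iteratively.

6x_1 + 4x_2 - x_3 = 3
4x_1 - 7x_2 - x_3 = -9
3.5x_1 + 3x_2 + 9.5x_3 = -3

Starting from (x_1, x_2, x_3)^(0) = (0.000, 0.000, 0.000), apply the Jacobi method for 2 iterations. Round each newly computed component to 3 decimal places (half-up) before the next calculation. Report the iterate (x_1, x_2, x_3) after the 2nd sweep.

(-0.410, 1.617, -0.906)

Iteration 1:
  x_1 = (3 - (4)·0.000 - (-1)·0.000) / (6) = 0.500
  x_2 = (-9 - (4)·0.000 - (-1)·0.000) / (-7) = 1.286
  x_3 = (-3 - (3.5)·0.000 - (3)·0.000) / (9.5) = -0.316
Iteration 2:
  x_1 = (3 - (4)·1.286 - (-1)·-0.316) / (6) = -0.410
  x_2 = (-9 - (4)·0.500 - (-1)·-0.316) / (-7) = 1.617
  x_3 = (-3 - (3.5)·0.500 - (3)·1.286) / (9.5) = -0.906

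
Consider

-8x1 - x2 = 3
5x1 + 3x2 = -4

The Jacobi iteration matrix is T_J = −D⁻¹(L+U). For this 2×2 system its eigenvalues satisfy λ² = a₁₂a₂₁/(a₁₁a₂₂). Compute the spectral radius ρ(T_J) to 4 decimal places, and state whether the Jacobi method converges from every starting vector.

0.4564

a₁₂a₂₁/(a₁₁a₂₂) = (-1)·(5) / ((-8)·(3)) = 0.208333
ρ = √|0.208333| = √0.208333 = 0.4564
ρ < 1, so Jacobi converges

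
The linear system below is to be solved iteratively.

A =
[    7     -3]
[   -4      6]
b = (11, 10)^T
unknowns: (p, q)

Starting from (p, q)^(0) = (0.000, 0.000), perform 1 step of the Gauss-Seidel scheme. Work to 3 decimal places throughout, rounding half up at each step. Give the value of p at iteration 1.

1.571

Iteration 1:
  p = (11 - (-3)·0.000) / (7) = 1.571
  q = (10 - (-4)·1.571) / (6) = 2.714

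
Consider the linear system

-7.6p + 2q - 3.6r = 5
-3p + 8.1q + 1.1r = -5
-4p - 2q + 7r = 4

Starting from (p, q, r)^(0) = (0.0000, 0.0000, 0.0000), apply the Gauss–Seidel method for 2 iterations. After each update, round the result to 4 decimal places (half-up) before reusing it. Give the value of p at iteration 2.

-0.8606

Iteration 1:
  p = (5 - (2)·0.0000 - (-3.6)·0.0000) / (-7.6) = -0.6579
  q = (-5 - (-3)·-0.6579 - (1.1)·0.0000) / (8.1) = -0.8610
  r = (4 - (-4)·-0.6579 - (-2)·-0.8610) / (7) = -0.0505
Iteration 2:
  p = (5 - (2)·-0.8610 - (-3.6)·-0.0505) / (-7.6) = -0.8606
  q = (-5 - (-3)·-0.8606 - (1.1)·-0.0505) / (8.1) = -0.9292
  r = (4 - (-4)·-0.8606 - (-2)·-0.9292) / (7) = -0.1858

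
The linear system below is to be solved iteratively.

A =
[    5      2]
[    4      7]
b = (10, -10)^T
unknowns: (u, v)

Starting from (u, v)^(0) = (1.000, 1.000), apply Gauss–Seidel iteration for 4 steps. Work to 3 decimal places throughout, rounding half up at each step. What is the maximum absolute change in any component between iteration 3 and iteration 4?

0.070

Iteration 1:
  u = (10 - (2)·1.000) / (5) = 1.600
  v = (-10 - (4)·1.600) / (7) = -2.343
Iteration 2:
  u = (10 - (2)·-2.343) / (5) = 2.937
  v = (-10 - (4)·2.937) / (7) = -3.107
Iteration 3:
  u = (10 - (2)·-3.107) / (5) = 3.243
  v = (-10 - (4)·3.243) / (7) = -3.282
Iteration 4:
  u = (10 - (2)·-3.282) / (5) = 3.313
  v = (-10 - (4)·3.313) / (7) = -3.322
Change: (0.070, -0.040) → max |·| = 0.070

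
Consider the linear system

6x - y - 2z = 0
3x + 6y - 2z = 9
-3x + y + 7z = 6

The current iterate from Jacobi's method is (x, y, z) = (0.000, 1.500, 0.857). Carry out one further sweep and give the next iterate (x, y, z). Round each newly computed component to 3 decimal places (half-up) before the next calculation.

(0.536, 1.786, 0.643)

One sweep:
  x = (0 - (-1)·1.500 - (-2)·0.857) / (6) = 0.536
  y = (9 - (3)·0.000 - (-2)·0.857) / (6) = 1.786
  z = (6 - (-3)·0.000 - (1)·1.500) / (7) = 0.643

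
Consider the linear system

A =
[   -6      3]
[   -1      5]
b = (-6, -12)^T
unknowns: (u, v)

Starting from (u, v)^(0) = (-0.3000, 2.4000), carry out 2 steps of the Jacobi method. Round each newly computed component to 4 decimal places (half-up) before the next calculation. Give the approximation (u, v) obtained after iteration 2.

(-0.2300, -1.9600)

Iteration 1:
  u = (-6 - (3)·2.4000) / (-6) = 2.2000
  v = (-12 - (-1)·-0.3000) / (5) = -2.4600
Iteration 2:
  u = (-6 - (3)·-2.4600) / (-6) = -0.2300
  v = (-12 - (-1)·2.2000) / (5) = -1.9600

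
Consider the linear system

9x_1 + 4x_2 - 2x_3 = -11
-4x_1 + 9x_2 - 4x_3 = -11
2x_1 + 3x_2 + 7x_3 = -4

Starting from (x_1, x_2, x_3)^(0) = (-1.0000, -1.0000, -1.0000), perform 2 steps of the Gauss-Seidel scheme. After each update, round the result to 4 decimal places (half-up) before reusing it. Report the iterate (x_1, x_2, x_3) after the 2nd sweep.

(-0.1464, -1.0122, -0.0958)

Iteration 1:
  x_1 = (-11 - (4)·-1.0000 - (-2)·-1.0000) / (9) = -1.0000
  x_2 = (-11 - (-4)·-1.0000 - (-4)·-1.0000) / (9) = -2.1111
  x_3 = (-4 - (2)·-1.0000 - (3)·-2.1111) / (7) = 0.6190
Iteration 2:
  x_1 = (-11 - (4)·-2.1111 - (-2)·0.6190) / (9) = -0.1464
  x_2 = (-11 - (-4)·-0.1464 - (-4)·0.6190) / (9) = -1.0122
  x_3 = (-4 - (2)·-0.1464 - (3)·-1.0122) / (7) = -0.0958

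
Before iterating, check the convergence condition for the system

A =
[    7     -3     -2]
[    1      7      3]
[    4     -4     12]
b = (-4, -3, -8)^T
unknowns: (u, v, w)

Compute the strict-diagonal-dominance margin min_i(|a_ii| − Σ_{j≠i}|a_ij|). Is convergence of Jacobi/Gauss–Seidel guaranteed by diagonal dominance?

2

row 1: |7| − (3+2) = 2
row 2: |7| − (1+3) = 3
row 3: |12| − (4+4) = 4
minimum over rows = 2 → strictly diagonally dominant (convergence guaranteed)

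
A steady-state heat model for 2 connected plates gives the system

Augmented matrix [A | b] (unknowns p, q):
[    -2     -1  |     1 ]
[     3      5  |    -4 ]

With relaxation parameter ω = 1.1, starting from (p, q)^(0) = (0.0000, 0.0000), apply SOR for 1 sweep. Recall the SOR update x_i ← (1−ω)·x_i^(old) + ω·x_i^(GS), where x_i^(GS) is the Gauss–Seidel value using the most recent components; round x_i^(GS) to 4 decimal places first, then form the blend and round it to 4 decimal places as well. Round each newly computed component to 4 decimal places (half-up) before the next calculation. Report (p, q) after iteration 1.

Iteration 1:
  p: GS value = (1 - (-1)·0.0000) / (-2) = -0.5000;  p ← (1−ω)·0.0000 + ω·-0.5000 = -0.5500
  q: GS value = (-4 - (3)·-0.5500) / (5) = -0.4700;  q ← (1−ω)·0.0000 + ω·-0.4700 = -0.5170

(-0.5500, -0.5170)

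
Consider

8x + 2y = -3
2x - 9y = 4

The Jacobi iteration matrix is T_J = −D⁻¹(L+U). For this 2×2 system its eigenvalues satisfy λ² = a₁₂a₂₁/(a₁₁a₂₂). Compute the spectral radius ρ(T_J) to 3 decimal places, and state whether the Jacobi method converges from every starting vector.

a₁₂a₂₁/(a₁₁a₂₂) = (2)·(2) / ((8)·(-9)) = -0.055556
ρ = √|-0.055556| = √0.055556 = 0.236
ρ < 1, so Jacobi converges

0.236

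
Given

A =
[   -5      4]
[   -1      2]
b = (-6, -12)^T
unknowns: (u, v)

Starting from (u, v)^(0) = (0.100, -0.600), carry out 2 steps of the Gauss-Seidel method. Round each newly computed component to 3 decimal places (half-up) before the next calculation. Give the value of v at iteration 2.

-7.656

Iteration 1:
  u = (-6 - (4)·-0.600) / (-5) = 0.720
  v = (-12 - (-1)·0.720) / (2) = -5.640
Iteration 2:
  u = (-6 - (4)·-5.640) / (-5) = -3.312
  v = (-12 - (-1)·-3.312) / (2) = -7.656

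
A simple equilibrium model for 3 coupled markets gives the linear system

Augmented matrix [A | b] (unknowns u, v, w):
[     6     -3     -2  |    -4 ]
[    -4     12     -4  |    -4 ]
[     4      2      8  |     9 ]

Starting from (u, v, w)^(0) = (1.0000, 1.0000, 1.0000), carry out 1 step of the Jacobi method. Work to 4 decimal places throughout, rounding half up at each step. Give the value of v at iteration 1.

Iteration 1:
  u = (-4 - (-3)·1.0000 - (-2)·1.0000) / (6) = 0.1667
  v = (-4 - (-4)·1.0000 - (-4)·1.0000) / (12) = 0.3333
  w = (9 - (4)·1.0000 - (2)·1.0000) / (8) = 0.3750

0.3333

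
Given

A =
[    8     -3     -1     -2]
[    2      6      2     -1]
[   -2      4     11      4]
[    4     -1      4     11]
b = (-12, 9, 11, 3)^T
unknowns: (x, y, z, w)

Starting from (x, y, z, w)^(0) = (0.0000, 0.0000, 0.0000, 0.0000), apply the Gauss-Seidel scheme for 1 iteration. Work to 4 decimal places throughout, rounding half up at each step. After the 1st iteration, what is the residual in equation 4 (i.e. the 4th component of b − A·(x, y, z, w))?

Iteration 1:
  x = (-12 - (-3)·0.0000 - (-1)·0.0000 - (-2)·0.0000) / (8) = -1.5000
  y = (9 - (2)·-1.5000 - (2)·0.0000 - (-1)·0.0000) / (6) = 2.0000
  z = (11 - (-2)·-1.5000 - (4)·2.0000 - (4)·0.0000) / (11) = 0.0000
  w = (3 - (4)·-1.5000 - (-1)·2.0000 - (4)·0.0000) / (11) = 1.0000
Residual b − A·x = (8.0000, 1.0000, -4.0000, 0.0000)

0.0000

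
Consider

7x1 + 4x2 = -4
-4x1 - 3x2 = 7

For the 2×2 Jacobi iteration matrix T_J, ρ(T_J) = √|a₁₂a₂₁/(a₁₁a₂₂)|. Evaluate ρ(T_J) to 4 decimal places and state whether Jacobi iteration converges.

0.8729

a₁₂a₂₁/(a₁₁a₂₂) = (4)·(-4) / ((7)·(-3)) = 0.761905
ρ = √|0.761905| = √0.761905 = 0.8729
ρ < 1, so Jacobi converges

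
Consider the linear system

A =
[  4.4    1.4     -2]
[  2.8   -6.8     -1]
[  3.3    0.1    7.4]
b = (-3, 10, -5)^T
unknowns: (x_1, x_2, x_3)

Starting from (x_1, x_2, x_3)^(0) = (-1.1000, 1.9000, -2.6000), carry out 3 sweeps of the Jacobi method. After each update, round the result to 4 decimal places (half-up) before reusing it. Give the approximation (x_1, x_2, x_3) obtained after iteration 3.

(0.3022, -1.6544, -0.5144)

Iteration 1:
  x_1 = (-3 - (1.4)·1.9000 - (-2)·-2.6000) / (4.4) = -2.4682
  x_2 = (10 - (2.8)·-1.1000 - (-1)·-2.6000) / (-6.8) = -1.5412
  x_3 = (-5 - (3.3)·-1.1000 - (0.1)·1.9000) / (7.4) = -0.2108
Iteration 2:
  x_1 = (-3 - (1.4)·-1.5412 - (-2)·-0.2108) / (4.4) = -0.2873
  x_2 = (10 - (2.8)·-2.4682 - (-1)·-0.2108) / (-6.8) = -2.4559
  x_3 = (-5 - (3.3)·-2.4682 - (0.1)·-1.5412) / (7.4) = 0.4458
Iteration 3:
  x_1 = (-3 - (1.4)·-2.4559 - (-2)·0.4458) / (4.4) = 0.3022
  x_2 = (10 - (2.8)·-0.2873 - (-1)·0.4458) / (-6.8) = -1.6544
  x_3 = (-5 - (3.3)·-0.2873 - (0.1)·-2.4559) / (7.4) = -0.5144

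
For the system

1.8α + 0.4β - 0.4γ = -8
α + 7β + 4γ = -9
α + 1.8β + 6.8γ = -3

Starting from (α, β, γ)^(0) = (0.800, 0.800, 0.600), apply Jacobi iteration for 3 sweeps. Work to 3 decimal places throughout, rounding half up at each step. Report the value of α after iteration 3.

Iteration 1:
  α = (-8 - (0.4)·0.800 - (-0.4)·0.600) / (1.8) = -4.489
  β = (-9 - (1)·0.800 - (4)·0.600) / (7) = -1.743
  γ = (-3 - (1)·0.800 - (1.8)·0.800) / (6.8) = -0.771
Iteration 2:
  α = (-8 - (0.4)·-1.743 - (-0.4)·-0.771) / (1.8) = -4.228
  β = (-9 - (1)·-4.489 - (4)·-0.771) / (7) = -0.204
  γ = (-3 - (1)·-4.489 - (1.8)·-1.743) / (6.8) = 0.680
Iteration 3:
  α = (-8 - (0.4)·-0.204 - (-0.4)·0.680) / (1.8) = -4.248
  β = (-9 - (1)·-4.228 - (4)·0.680) / (7) = -1.070
  γ = (-3 - (1)·-4.228 - (1.8)·-0.204) / (6.8) = 0.235

-4.248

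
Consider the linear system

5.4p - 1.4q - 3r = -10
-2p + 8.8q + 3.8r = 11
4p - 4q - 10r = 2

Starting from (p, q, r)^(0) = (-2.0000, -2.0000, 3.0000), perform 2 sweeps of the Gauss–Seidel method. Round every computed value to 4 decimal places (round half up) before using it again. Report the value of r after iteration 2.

-1.4264

Iteration 1:
  p = (-10 - (-1.4)·-2.0000 - (-3)·3.0000) / (5.4) = -0.7037
  q = (11 - (-2)·-0.7037 - (3.8)·3.0000) / (8.8) = -0.2054
  r = (2 - (4)·-0.7037 - (-4)·-0.2054) / (-10) = -0.3993
Iteration 2:
  p = (-10 - (-1.4)·-0.2054 - (-3)·-0.3993) / (5.4) = -2.1269
  q = (11 - (-2)·-2.1269 - (3.8)·-0.3993) / (8.8) = 0.9390
  r = (2 - (4)·-2.1269 - (-4)·0.9390) / (-10) = -1.4264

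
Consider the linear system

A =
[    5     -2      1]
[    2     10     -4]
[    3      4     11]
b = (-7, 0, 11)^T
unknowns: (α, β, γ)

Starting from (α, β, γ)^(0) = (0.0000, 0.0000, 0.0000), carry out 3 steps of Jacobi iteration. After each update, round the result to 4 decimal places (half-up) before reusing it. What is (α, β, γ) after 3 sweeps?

(-1.4044, 0.8727, 1.1891)

Iteration 1:
  α = (-7 - (-2)·0.0000 - (1)·0.0000) / (5) = -1.4000
  β = (0 - (2)·0.0000 - (-4)·0.0000) / (10) = 0.0000
  γ = (11 - (3)·0.0000 - (4)·0.0000) / (11) = 1.0000
Iteration 2:
  α = (-7 - (-2)·0.0000 - (1)·1.0000) / (5) = -1.6000
  β = (0 - (2)·-1.4000 - (-4)·1.0000) / (10) = 0.6800
  γ = (11 - (3)·-1.4000 - (4)·0.0000) / (11) = 1.3818
Iteration 3:
  α = (-7 - (-2)·0.6800 - (1)·1.3818) / (5) = -1.4044
  β = (0 - (2)·-1.6000 - (-4)·1.3818) / (10) = 0.8727
  γ = (11 - (3)·-1.6000 - (4)·0.6800) / (11) = 1.1891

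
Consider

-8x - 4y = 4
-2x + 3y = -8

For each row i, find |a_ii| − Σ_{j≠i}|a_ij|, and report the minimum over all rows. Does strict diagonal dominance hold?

1

row 1: |-8| − (4) = 4
row 2: |3| − (2) = 1
minimum over rows = 1 → strictly diagonally dominant (convergence guaranteed)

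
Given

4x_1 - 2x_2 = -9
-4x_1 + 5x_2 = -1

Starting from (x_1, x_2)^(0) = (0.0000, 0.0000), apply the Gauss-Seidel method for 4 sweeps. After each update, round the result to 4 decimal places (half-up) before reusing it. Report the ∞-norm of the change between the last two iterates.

Iteration 1:
  x_1 = (-9 - (-2)·0.0000) / (4) = -2.2500
  x_2 = (-1 - (-4)·-2.2500) / (5) = -2.0000
Iteration 2:
  x_1 = (-9 - (-2)·-2.0000) / (4) = -3.2500
  x_2 = (-1 - (-4)·-3.2500) / (5) = -2.8000
Iteration 3:
  x_1 = (-9 - (-2)·-2.8000) / (4) = -3.6500
  x_2 = (-1 - (-4)·-3.6500) / (5) = -3.1200
Iteration 4:
  x_1 = (-9 - (-2)·-3.1200) / (4) = -3.8100
  x_2 = (-1 - (-4)·-3.8100) / (5) = -3.2480
Change: (-0.1600, -0.1280) → max |·| = 0.1600

0.1600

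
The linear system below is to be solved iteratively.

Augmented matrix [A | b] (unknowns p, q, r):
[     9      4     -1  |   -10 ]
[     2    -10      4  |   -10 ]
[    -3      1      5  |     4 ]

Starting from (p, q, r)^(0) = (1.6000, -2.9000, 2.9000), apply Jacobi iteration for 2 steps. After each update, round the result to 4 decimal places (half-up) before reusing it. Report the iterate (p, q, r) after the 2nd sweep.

Iteration 1:
  p = (-10 - (4)·-2.9000 - (-1)·2.9000) / (9) = 0.5000
  q = (-10 - (2)·1.6000 - (4)·2.9000) / (-10) = 2.4800
  r = (4 - (-3)·1.6000 - (1)·-2.9000) / (5) = 2.3400
Iteration 2:
  p = (-10 - (4)·2.4800 - (-1)·2.3400) / (9) = -1.9533
  q = (-10 - (2)·0.5000 - (4)·2.3400) / (-10) = 2.0360
  r = (4 - (-3)·0.5000 - (1)·2.4800) / (5) = 0.6040

(-1.9533, 2.0360, 0.6040)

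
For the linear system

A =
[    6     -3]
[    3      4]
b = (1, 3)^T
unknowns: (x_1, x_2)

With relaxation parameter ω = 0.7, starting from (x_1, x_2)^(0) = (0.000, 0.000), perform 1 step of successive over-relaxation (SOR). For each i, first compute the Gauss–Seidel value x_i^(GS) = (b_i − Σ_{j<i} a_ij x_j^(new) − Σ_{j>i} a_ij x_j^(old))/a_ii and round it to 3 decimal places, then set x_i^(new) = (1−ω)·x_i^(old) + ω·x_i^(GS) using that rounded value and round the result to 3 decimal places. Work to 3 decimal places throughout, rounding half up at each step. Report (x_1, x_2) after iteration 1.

Iteration 1:
  x_1: GS value = (1 - (-3)·0.000) / (6) = 0.167;  x_1 ← (1−ω)·0.000 + ω·0.167 = 0.117
  x_2: GS value = (3 - (3)·0.117) / (4) = 0.662;  x_2 ← (1−ω)·0.000 + ω·0.662 = 0.463

(0.117, 0.463)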